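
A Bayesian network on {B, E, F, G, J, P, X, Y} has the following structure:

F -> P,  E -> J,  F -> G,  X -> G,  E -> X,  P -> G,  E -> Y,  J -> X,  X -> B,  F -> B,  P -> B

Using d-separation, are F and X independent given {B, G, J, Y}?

We examine all 6 paths between F and X:
  1. F → P → G ← X — P:chain[open]; G:collider[open] ⇒ active
  2. F → P → B ← X — P:chain[open]; B:collider[open] ⇒ active
  3. F → G ← P → B ← X — G:collider[open]; P:fork[open]; B:collider[open] ⇒ active
  4. F → G ← X — G:collider[open] ⇒ active
  5. F → B ← P → G ← X — B:collider[open]; P:fork[open]; G:collider[open] ⇒ active
  6. F → B ← X — B:collider[open] ⇒ active
At least one path is unblocked, so d-separation fails.

No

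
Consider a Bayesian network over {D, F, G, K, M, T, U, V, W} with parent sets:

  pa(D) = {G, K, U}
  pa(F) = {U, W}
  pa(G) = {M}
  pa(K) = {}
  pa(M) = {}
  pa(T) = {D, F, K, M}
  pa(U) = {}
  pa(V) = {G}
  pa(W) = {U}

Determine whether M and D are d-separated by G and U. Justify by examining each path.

Yes

There are 5 undirected paths between M and D; checking each against the conditioning set {G, U}:
  1. M → T ← F ← U → D — T:collider[blocks]; F:chain[open]; U:fork[blocks] ⇒ blocked
  2. M → T ← F ← W ← U → D — T:collider[blocks]; F:chain[open]; W:chain[open]; U:fork[blocks] ⇒ blocked
  3. M → T ← D — T:collider[blocks] ⇒ blocked
  4. M → T ← K → D — T:collider[blocks]; K:fork[open] ⇒ blocked
  5. M → G → D — G:chain[blocks] ⇒ blocked
Since every path is blocked, d-separation holds.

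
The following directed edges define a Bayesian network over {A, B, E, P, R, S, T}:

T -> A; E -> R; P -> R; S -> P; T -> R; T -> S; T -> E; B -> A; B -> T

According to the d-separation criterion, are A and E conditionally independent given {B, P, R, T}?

Yes

Enumerating the 6 paths from A to E and testing each for blocking by {B, P, R, T}:
Path 1: A ← T → R ← E
  T is a fork here and T is conditioned on, so the path is blocked at T.
Path 2: A ← T → E
  T is a fork here and T is conditioned on, so the path is blocked at T.
Path 3: A ← T → S → P → R ← E
  T is a fork here and T is conditioned on, so the path is blocked at T.
Path 4: A ← B → T → R ← E
  B is a fork here and B is conditioned on, so the path is blocked at B.
Path 5: A ← B → T → E
  B is a fork here and B is conditioned on, so the path is blocked at B.
Path 6: A ← B → T → S → P → R ← E
  B is a fork here and B is conditioned on, so the path is blocked at B.
Since every path is blocked, d-separation holds.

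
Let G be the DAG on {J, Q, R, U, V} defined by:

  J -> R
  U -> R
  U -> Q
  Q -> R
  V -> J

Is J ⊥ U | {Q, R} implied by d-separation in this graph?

2 paths connect J and U; each must be blocked for d-separation to hold:
Path 1: J → R ← U
  R is a collider and R is conditioned on, which opens it — no node blocks this path, so it is active.
Path 2: J → R ← Q ← U
  Q is a chain here and Q is conditioned on, so the path is blocked at Q.
At least one path is unblocked, so d-separation fails.

No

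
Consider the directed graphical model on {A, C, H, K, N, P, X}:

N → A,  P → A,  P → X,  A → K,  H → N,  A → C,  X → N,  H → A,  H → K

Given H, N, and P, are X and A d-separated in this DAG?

There are 4 undirected paths between X and A; checking each against the conditioning set {H, N, P}:
Path 1: X ← P → A
  P is a fork here and P is conditioned on, so the path is blocked at P.
Path 2: X → N ← H → A
  H is a fork here and H is conditioned on, so the path is blocked at H.
Path 3: X → N ← H → K ← A
  H is a fork here and H is conditioned on, so the path is blocked at H.
Path 4: X → N → A
  N is a chain here and N is conditioned on, so the path is blocked at N.
Every path is blocked, so X and A are d-separated given {H, N, P}.

Yes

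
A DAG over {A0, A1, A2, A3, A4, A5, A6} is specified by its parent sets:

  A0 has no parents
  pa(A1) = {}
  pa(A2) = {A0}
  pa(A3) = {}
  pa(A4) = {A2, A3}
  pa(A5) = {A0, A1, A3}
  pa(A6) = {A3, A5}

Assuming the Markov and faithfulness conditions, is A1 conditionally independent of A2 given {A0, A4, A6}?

No

3 paths connect A1 and A2; each must be blocked for d-separation to hold:
Path 1: A1 → A5 → A6 ← A3 → A4 ← A2
  A5 is a chain and A5 is not conditioned on; A6 is a collider and A6 is conditioned on, which opens it; A3 is a fork and A3 is not conditioned on; A4 is a collider and A4 is conditioned on, which opens it — no node blocks this path, so it is active.
Path 2: A1 → A5 ← A0 → A2
  A0 is a fork here and A0 is conditioned on, so the path is blocked at A0.
Path 3: A1 → A5 ← A3 → A4 ← A2
  A5 is a collider and its descendant A6 is conditioned on, which opens it; A3 is a fork and A3 is not conditioned on; A4 is a collider and A4 is conditioned on, which opens it — no node blocks this path, so it is active.
Since the path A1 → A5 → A6 ← A3 → A4 ← A2 is active, A1 and A2 are not d-separated given {A0, A4, A6}.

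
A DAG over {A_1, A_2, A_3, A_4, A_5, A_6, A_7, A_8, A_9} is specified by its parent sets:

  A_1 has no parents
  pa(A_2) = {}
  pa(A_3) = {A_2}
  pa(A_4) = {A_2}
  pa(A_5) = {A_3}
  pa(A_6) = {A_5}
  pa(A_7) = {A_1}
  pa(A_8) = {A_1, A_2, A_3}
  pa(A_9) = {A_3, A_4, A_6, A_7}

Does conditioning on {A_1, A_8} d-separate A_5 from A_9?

There are 6 undirected paths between A_5 and A_9; checking each against the conditioning set {A_1, A_8}:
Path 1: A_5 ← A_3 → A_8 ← A_1 → A_7 → A_9
  A_1 is a fork here and A_1 is conditioned on, so the path is blocked at A_1.
Path 2: A_5 ← A_3 → A_8 ← A_2 → A_4 → A_9
  A_3 is a fork and A_3 is not conditioned on; A_8 is a collider and A_8 is conditioned on, which opens it; A_2 is a fork and A_2 is not conditioned on; A_4 is a chain and A_4 is not conditioned on — no node blocks this path, so it is active.
Path 3: A_5 ← A_3 ← A_2 → A_4 → A_9
  A_3 is a chain and A_3 is not conditioned on; A_2 is a fork and A_2 is not conditioned on; A_4 is a chain and A_4 is not conditioned on — no node blocks this path, so it is active.
Path 4: A_5 ← A_3 ← A_2 → A_8 ← A_1 → A_7 → A_9
  A_1 is a fork here and A_1 is conditioned on, so the path is blocked at A_1.
Path 5: A_5 ← A_3 → A_9
  A_3 is a fork and A_3 is not conditioned on — no node blocks this path, so it is active.
Path 6: A_5 → A_6 → A_9
  A_6 is a chain and A_6 is not conditioned on — no node blocks this path, so it is active.
Because an active path exists, A_5 and A_9 are not d-separated.

No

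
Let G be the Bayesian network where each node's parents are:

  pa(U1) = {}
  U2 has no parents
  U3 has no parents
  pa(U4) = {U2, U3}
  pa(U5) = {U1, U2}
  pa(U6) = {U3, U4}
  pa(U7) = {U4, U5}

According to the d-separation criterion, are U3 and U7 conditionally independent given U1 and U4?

No — U3 and U7 are not d-separated given {U1, U4}.

Enumerating the 4 paths from U3 to U7 and testing each for blocking by {U1, U4}:
Path 1: U3 → U4 ← U2 → U5 → U7
  U4 is a collider and U4 is conditioned on, which opens it; U2 is a fork and U2 is not conditioned on; U5 is a chain and U5 is not conditioned on — no node blocks this path, so it is active.
Path 2: U3 → U4 → U7
  U4 is a chain here and U4 is conditioned on, so the path is blocked at U4.
Path 3: U3 → U6 ← U4 ← U2 → U5 → U7
  U6 is a collider here and neither U6 nor any of its descendants is conditioned on, so the collider stays closed — the path is blocked at U6.
Path 4: U3 → U6 ← U4 → U7
  U6 is a collider here and neither U6 nor any of its descendants is conditioned on, so the collider stays closed — the path is blocked at U6.
At least one path is unblocked, so d-separation fails.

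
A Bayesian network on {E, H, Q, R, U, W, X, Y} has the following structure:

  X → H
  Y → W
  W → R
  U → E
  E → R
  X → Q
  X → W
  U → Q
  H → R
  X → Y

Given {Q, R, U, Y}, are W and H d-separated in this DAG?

6 paths connect W and H; each must be blocked for d-separation to hold:
Path 1: W → R ← H
  R is a collider and R is conditioned on, which opens it — no node blocks this path, so it is active.
Path 2: W → R ← E ← U → Q ← X → H
  U is a fork here and U is conditioned on, so the path is blocked at U.
Path 3: W ← X → H
  X is a fork and X is not conditioned on — no node blocks this path, so it is active.
Path 4: W ← X → Q ← U → E → R ← H
  U is a fork here and U is conditioned on, so the path is blocked at U.
Path 5: W ← Y ← X → H
  Y is a chain here and Y is conditioned on, so the path is blocked at Y.
Path 6: W ← Y ← X → Q ← U → E → R ← H
  Y is a chain here and Y is conditioned on, so the path is blocked at Y.
Since the path W → R ← H is active, W and H are not d-separated given {Q, R, U, Y}.

No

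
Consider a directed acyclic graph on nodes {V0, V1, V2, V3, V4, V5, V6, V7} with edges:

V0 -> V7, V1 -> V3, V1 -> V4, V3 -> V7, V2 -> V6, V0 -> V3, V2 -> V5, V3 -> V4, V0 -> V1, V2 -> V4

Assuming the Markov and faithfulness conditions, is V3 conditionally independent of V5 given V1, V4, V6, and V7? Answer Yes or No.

4 paths connect V3 and V5; each must be blocked for d-separation to hold:
  1. V3 ← V0 → V1 → V4 ← V2 → V5 — V0:fork[open]; V1:chain[blocks]; V4:collider[open]; V2:fork[open] ⇒ blocked
  2. V3 → V7 ← V0 → V1 → V4 ← V2 → V5 — V7:collider[open]; V0:fork[open]; V1:chain[blocks]; V4:collider[open]; V2:fork[open] ⇒ blocked
  3. V3 ← V1 → V4 ← V2 → V5 — V1:fork[blocks]; V4:collider[open]; V2:fork[open] ⇒ blocked
  4. V3 → V4 ← V2 → V5 — V4:collider[open]; V2:fork[open] ⇒ active
Since the path V3 → V4 ← V2 → V5 is active, V3 and V5 are not d-separated given {V1, V4, V6, V7}.

No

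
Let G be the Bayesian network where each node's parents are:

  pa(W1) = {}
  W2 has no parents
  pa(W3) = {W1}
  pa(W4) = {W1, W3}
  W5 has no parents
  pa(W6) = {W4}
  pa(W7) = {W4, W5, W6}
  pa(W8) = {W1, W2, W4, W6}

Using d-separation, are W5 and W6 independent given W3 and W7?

Enumerating the 5 paths from W5 to W6 and testing each for blocking by {W3, W7}:
Path 1: W5 → W7 ← W6
  W7 is a collider and W7 is conditioned on, which opens it — no node blocks this path, so it is active.
Path 2: W5 → W7 ← W4 → W6
  W7 is a collider and W7 is conditioned on, which opens it; W4 is a fork and W4 is not conditioned on — no node blocks this path, so it is active.
Path 3: W5 → W7 ← W4 ← W3 ← W1 → W8 ← W6
  W3 is a chain here and W3 is conditioned on, so the path is blocked at W3.
Path 4: W5 → W7 ← W4 ← W1 → W8 ← W6
  W8 is a collider here and neither W8 nor any of its descendants is conditioned on, so the collider stays closed — the path is blocked at W8.
Path 5: W5 → W7 ← W4 → W8 ← W6
  W8 is a collider here and neither W8 nor any of its descendants is conditioned on, so the collider stays closed — the path is blocked at W8.
At least one path is unblocked, so d-separation fails.

No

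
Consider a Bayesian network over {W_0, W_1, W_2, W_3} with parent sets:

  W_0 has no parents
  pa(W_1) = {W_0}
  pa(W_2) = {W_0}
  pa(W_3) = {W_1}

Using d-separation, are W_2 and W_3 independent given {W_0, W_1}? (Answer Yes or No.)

Yes — W_2 and W_3 are d-separated given {W_0, W_1}.

There is one path between W_2 and W_3:
Path 1: W_2 ← W_0 → W_1 → W_3
  W_0 is a fork here and W_0 is conditioned on, so the path is blocked at W_0.
All paths are blocked; W_2 ⊥ W_3 | {W_0, W_1} holds.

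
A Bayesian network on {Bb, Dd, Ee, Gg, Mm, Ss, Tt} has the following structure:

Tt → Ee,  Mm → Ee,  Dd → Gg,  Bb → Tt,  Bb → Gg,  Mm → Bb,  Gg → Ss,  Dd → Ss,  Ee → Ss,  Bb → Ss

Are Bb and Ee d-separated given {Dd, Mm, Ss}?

No

Enumerating the 5 paths from Bb to Ee and testing each for blocking by {Dd, Mm, Ss}:
Path 1: Bb ← Mm → Ee
  Mm is a fork here and Mm is conditioned on, so the path is blocked at Mm.
Path 2: Bb → Tt → Ee
  Tt is a chain and Tt is not conditioned on — no node blocks this path, so it is active.
Path 3: Bb → Gg ← Dd → Ss ← Ee
  Dd is a fork here and Dd is conditioned on, so the path is blocked at Dd.
Path 4: Bb → Gg → Ss ← Ee
  Gg is a chain and Gg is not conditioned on; Ss is a collider and Ss is conditioned on, which opens it — no node blocks this path, so it is active.
Path 5: Bb → Ss ← Ee
  Ss is a collider and Ss is conditioned on, which opens it — no node blocks this path, so it is active.
Because an active path exists, Bb and Ee are not d-separated.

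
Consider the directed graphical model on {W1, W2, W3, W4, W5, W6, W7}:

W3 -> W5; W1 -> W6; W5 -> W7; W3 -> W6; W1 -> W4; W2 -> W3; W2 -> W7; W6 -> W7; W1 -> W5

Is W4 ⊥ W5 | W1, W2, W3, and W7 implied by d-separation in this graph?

Yes

We examine all 5 paths between W4 and W5:
  1. W4 ← W1 → W5 — W1:fork[blocks] ⇒ blocked
  2. W4 ← W1 → W6 ← W3 → W5 — W1:fork[blocks]; W6:collider[open]; W3:fork[blocks] ⇒ blocked
  3. W4 ← W1 → W6 ← W3 ← W2 → W7 ← W5 — W1:fork[blocks]; W6:collider[open]; W3:chain[blocks]; W2:fork[blocks]; W7:collider[open] ⇒ blocked
  4. W4 ← W1 → W6 → W7 ← W5 — W1:fork[blocks]; W6:chain[open]; W7:collider[open] ⇒ blocked
  5. W4 ← W1 → W6 → W7 ← W2 → W3 → W5 — W1:fork[blocks]; W6:chain[open]; W7:collider[open]; W2:fork[blocks]; W3:chain[blocks] ⇒ blocked
Since every path is blocked, d-separation holds.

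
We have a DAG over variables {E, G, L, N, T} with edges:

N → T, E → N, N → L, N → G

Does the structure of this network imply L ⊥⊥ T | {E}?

No — L and T are not d-separated given {E}.

Only one path connects L and T:
  1. L ← N → T — N:fork[open] ⇒ active
At least one path is unblocked, so d-separation fails.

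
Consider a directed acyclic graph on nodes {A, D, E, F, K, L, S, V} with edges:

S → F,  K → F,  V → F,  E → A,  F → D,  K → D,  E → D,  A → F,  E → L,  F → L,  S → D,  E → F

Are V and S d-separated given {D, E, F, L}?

We examine all 6 paths between V and S:
  1. V → F → L ← E → D ← S — F:chain[blocks]; L:collider[open]; E:fork[blocks]; D:collider[open] ⇒ blocked
  2. V → F ← S — F:collider[open] ⇒ active
  3. V → F ← A ← E → D ← S — F:collider[open]; A:chain[open]; E:fork[blocks]; D:collider[open] ⇒ blocked
  4. V → F ← E → D ← S — F:collider[open]; E:fork[blocks]; D:collider[open] ⇒ blocked
  5. V → F ← K → D ← S — F:collider[open]; K:fork[open]; D:collider[open] ⇒ active
  6. V → F → D ← S — F:chain[blocks]; D:collider[open] ⇒ blocked
Since the path V → F ← S is active, V and S are not d-separated given {D, E, F, L}.

No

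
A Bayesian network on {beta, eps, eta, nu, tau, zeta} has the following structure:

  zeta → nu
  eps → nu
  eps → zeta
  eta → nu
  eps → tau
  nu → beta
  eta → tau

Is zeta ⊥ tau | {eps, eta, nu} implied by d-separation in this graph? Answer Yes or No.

Enumerating the 4 paths from zeta to tau and testing each for blocking by {eps, eta, nu}:
Path 1: zeta → nu ← eta → tau
  eta is a fork here and eta is conditioned on, so the path is blocked at eta.
Path 2: zeta → nu ← eps → tau
  eps is a fork here and eps is conditioned on, so the path is blocked at eps.
Path 3: zeta ← eps → tau
  eps is a fork here and eps is conditioned on, so the path is blocked at eps.
Path 4: zeta ← eps → nu ← eta → tau
  eps is a fork here and eps is conditioned on, so the path is blocked at eps.
Every path is blocked, so zeta and tau are d-separated given {eps, eta, nu}.

Yes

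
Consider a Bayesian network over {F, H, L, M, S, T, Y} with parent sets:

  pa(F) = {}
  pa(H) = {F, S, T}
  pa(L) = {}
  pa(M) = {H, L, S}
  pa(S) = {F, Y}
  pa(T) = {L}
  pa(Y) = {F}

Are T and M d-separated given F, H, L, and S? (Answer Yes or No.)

Yes — T and M are d-separated given {F, H, L, S}.

There are 5 undirected paths between T and M; checking each against the conditioning set {F, H, L, S}:
Path 1: T ← L → M
  L is a fork here and L is conditioned on, so the path is blocked at L.
Path 2: T → H → M
  H is a chain here and H is conditioned on, so the path is blocked at H.
Path 3: T → H ← F → Y → S → M
  F is a fork here and F is conditioned on, so the path is blocked at F.
Path 4: T → H ← F → S → M
  F is a fork here and F is conditioned on, so the path is blocked at F.
Path 5: T → H ← S → M
  S is a fork here and S is conditioned on, so the path is blocked at S.
Since every path is blocked, d-separation holds.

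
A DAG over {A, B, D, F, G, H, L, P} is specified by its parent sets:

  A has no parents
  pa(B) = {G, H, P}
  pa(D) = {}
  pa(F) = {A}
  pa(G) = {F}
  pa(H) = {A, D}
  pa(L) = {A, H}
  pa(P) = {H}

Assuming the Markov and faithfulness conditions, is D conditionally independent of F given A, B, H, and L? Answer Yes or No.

4 paths connect D and F; each must be blocked for d-separation to hold:
Path 1: D → H → P → B ← G ← F
  H is a chain here and H is conditioned on, so the path is blocked at H.
Path 2: D → H → L ← A → F
  H is a chain here and H is conditioned on, so the path is blocked at H.
Path 3: D → H ← A → F
  A is a fork here and A is conditioned on, so the path is blocked at A.
Path 4: D → H → B ← G ← F
  H is a chain here and H is conditioned on, so the path is blocked at H.
Every path is blocked, so D and F are d-separated given {A, B, H, L}.

Yes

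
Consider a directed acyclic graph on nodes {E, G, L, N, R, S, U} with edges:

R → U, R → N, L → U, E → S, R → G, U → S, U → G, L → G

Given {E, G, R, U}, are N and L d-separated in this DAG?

Yes — N and L are d-separated given {E, G, R, U}.

4 paths connect N and L; each must be blocked for d-separation to hold:
Path 1: N ← R → U ← L
  R is a fork here and R is conditioned on, so the path is blocked at R.
Path 2: N ← R → U → G ← L
  R is a fork here and R is conditioned on, so the path is blocked at R.
Path 3: N ← R → G ← U ← L
  R is a fork here and R is conditioned on, so the path is blocked at R.
Path 4: N ← R → G ← L
  R is a fork here and R is conditioned on, so the path is blocked at R.
Since every path is blocked, d-separation holds.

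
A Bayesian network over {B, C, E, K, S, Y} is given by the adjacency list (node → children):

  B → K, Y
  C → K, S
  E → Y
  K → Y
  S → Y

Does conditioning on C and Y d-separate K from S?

No

There are 3 undirected paths between K and S; checking each against the conditioning set {C, Y}:
Path 1: K ← B → Y ← S
  B is a fork and B is not conditioned on; Y is a collider and Y is conditioned on, which opens it — no node blocks this path, so it is active.
Path 2: K ← C → S
  C is a fork here and C is conditioned on, so the path is blocked at C.
Path 3: K → Y ← S
  Y is a collider and Y is conditioned on, which opens it — no node blocks this path, so it is active.
Since the path K ← B → Y ← S is active, K and S are not d-separated given {C, Y}.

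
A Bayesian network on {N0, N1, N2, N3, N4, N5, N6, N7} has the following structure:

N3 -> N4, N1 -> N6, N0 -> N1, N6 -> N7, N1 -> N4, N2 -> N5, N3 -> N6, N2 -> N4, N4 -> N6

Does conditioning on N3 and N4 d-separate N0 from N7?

No

Enumerating the 3 paths from N0 to N7 and testing each for blocking by {N3, N4}:
  1. N0 → N1 → N4 ← N3 → N6 → N7 — N1:chain[open]; N4:collider[open]; N3:fork[blocks]; N6:chain[open] ⇒ blocked
  2. N0 → N1 → N4 → N6 → N7 — N1:chain[open]; N4:chain[blocks]; N6:chain[open] ⇒ blocked
  3. N0 → N1 → N6 → N7 — N1:chain[open]; N6:chain[open] ⇒ active
Because an active path exists, N0 and N7 are not d-separated.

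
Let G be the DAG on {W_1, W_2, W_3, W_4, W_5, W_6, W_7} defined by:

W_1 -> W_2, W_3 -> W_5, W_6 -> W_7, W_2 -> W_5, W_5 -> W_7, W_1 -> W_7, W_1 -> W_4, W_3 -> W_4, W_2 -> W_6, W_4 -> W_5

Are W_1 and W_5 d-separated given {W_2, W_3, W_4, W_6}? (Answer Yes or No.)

Enumerating the 6 paths from W_1 to W_5 and testing each for blocking by {W_2, W_3, W_4, W_6}:
Path 1: W_1 → W_7 ← W_5
  W_7 is a collider here and neither W_7 nor any of its descendants is conditioned on, so the collider stays closed — the path is blocked at W_7.
Path 2: W_1 → W_7 ← W_6 ← W_2 → W_5
  W_7 is a collider here and neither W_7 nor any of its descendants is conditioned on, so the collider stays closed — the path is blocked at W_7.
Path 3: W_1 → W_2 → W_5
  W_2 is a chain here and W_2 is conditioned on, so the path is blocked at W_2.
Path 4: W_1 → W_2 → W_6 → W_7 ← W_5
  W_2 is a chain here and W_2 is conditioned on, so the path is blocked at W_2.
Path 5: W_1 → W_4 → W_5
  W_4 is a chain here and W_4 is conditioned on, so the path is blocked at W_4.
Path 6: W_1 → W_4 ← W_3 → W_5
  W_3 is a fork here and W_3 is conditioned on, so the path is blocked at W_3.
Since every path is blocked, d-separation holds.

Yes — W_1 and W_5 are d-separated given {W_2, W_3, W_4, W_6}.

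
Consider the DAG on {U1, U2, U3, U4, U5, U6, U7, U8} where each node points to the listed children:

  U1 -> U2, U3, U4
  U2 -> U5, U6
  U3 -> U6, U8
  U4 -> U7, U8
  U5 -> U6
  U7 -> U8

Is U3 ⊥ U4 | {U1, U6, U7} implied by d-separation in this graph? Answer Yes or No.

Yes — U3 and U4 are d-separated given {U1, U6, U7}.

5 paths connect U3 and U4; each must be blocked for d-separation to hold:
  1. U3 → U8 ← U4 — U8:collider[blocks] ⇒ blocked
  2. U3 → U8 ← U7 ← U4 — U8:collider[blocks]; U7:chain[blocks] ⇒ blocked
  3. U3 → U6 ← U5 ← U2 ← U1 → U4 — U6:collider[open]; U5:chain[open]; U2:chain[open]; U1:fork[blocks] ⇒ blocked
  4. U3 → U6 ← U2 ← U1 → U4 — U6:collider[open]; U2:chain[open]; U1:fork[blocks] ⇒ blocked
  5. U3 ← U1 → U4 — U1:fork[blocks] ⇒ blocked
Since every path is blocked, d-separation holds.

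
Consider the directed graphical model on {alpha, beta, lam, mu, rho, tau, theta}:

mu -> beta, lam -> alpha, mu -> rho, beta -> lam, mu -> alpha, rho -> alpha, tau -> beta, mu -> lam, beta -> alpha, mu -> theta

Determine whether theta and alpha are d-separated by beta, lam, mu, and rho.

Yes

6 paths connect theta and alpha; each must be blocked for d-separation to hold:
Path 1: theta ← mu → rho → alpha
  mu is a fork here and mu is conditioned on, so the path is blocked at mu.
Path 2: theta ← mu → beta → alpha
  mu is a fork here and mu is conditioned on, so the path is blocked at mu.
Path 3: theta ← mu → beta → lam → alpha
  mu is a fork here and mu is conditioned on, so the path is blocked at mu.
Path 4: theta ← mu → alpha
  mu is a fork here and mu is conditioned on, so the path is blocked at mu.
Path 5: theta ← mu → lam ← beta → alpha
  mu is a fork here and mu is conditioned on, so the path is blocked at mu.
Path 6: theta ← mu → lam → alpha
  mu is a fork here and mu is conditioned on, so the path is blocked at mu.
Every path is blocked, so theta and alpha are d-separated given {beta, lam, mu, rho}.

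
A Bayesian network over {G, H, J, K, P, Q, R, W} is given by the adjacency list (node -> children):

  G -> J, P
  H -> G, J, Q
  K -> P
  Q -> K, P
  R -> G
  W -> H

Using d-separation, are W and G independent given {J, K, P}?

Enumerating the 4 paths from W to G and testing each for blocking by {J, K, P}:
Path 1: W → H → Q → K → P ← G
  K is a chain here and K is conditioned on, so the path is blocked at K.
Path 2: W → H → Q → P ← G
  H is a chain and H is not conditioned on; Q is a chain and Q is not conditioned on; P is a collider and P is conditioned on, which opens it — no node blocks this path, so it is active.
Path 3: W → H → G
  H is a chain and H is not conditioned on — no node blocks this path, so it is active.
Path 4: W → H → J ← G
  H is a chain and H is not conditioned on; J is a collider and J is conditioned on, which opens it — no node blocks this path, so it is active.
At least one path is unblocked, so d-separation fails.

No — W and G are not d-separated given {J, K, P}.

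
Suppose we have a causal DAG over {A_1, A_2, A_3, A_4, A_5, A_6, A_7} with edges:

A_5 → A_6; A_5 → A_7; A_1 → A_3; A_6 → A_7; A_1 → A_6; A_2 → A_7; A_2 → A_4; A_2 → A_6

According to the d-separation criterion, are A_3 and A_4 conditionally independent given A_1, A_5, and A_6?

Yes

3 paths connect A_3 and A_4; each must be blocked for d-separation to hold:
Path 1: A_3 ← A_1 → A_6 → A_7 ← A_2 → A_4
  A_1 is a fork here and A_1 is conditioned on, so the path is blocked at A_1.
Path 2: A_3 ← A_1 → A_6 ← A_2 → A_4
  A_1 is a fork here and A_1 is conditioned on, so the path is blocked at A_1.
Path 3: A_3 ← A_1 → A_6 ← A_5 → A_7 ← A_2 → A_4
  A_1 is a fork here and A_1 is conditioned on, so the path is blocked at A_1.
Since every path is blocked, d-separation holds.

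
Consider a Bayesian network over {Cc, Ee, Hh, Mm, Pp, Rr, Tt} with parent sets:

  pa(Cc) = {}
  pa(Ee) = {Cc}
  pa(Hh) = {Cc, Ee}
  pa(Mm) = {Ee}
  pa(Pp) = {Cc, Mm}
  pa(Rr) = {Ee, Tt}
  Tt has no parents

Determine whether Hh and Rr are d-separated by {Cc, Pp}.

Enumerating the 3 paths from Hh to Rr and testing each for blocking by {Cc, Pp}:
Path 1: Hh ← Cc → Ee → Rr
  Cc is a fork here and Cc is conditioned on, so the path is blocked at Cc.
Path 2: Hh ← Cc → Pp ← Mm ← Ee → Rr
  Cc is a fork here and Cc is conditioned on, so the path is blocked at Cc.
Path 3: Hh ← Ee → Rr
  Ee is a fork and Ee is not conditioned on — no node blocks this path, so it is active.
Since the path Hh ← Ee → Rr is active, Hh and Rr are not d-separated given {Cc, Pp}.

No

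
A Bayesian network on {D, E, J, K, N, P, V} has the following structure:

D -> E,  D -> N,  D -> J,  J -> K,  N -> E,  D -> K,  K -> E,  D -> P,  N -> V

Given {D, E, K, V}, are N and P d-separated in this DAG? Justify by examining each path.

Yes

There are 4 undirected paths between N and P; checking each against the conditioning set {D, E, K, V}:
Path 1: N ← D → P
  D is a fork here and D is conditioned on, so the path is blocked at D.
Path 2: N → E ← K ← D → P
  K is a chain here and K is conditioned on, so the path is blocked at K.
Path 3: N → E ← K ← J ← D → P
  K is a chain here and K is conditioned on, so the path is blocked at K.
Path 4: N → E ← D → P
  D is a fork here and D is conditioned on, so the path is blocked at D.
All paths are blocked; N ⊥ P | {D, E, K, V} holds.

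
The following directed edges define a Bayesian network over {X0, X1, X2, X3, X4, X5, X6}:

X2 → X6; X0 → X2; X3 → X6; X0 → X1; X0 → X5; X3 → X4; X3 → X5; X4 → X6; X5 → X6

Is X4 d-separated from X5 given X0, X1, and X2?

No

6 paths connect X4 and X5; each must be blocked for d-separation to hold:
  1. X4 ← X3 → X5 — X3:fork[open] ⇒ active
  2. X4 ← X3 → X6 ← X2 ← X0 → X5 — X3:fork[open]; X6:collider[blocks]; X2:chain[blocks]; X0:fork[blocks] ⇒ blocked
  3. X4 ← X3 → X6 ← X5 — X3:fork[open]; X6:collider[blocks] ⇒ blocked
  4. X4 → X6 ← X2 ← X0 → X5 — X6:collider[blocks]; X2:chain[blocks]; X0:fork[blocks] ⇒ blocked
  5. X4 → X6 ← X3 → X5 — X6:collider[blocks]; X3:fork[open] ⇒ blocked
  6. X4 → X6 ← X5 — X6:collider[blocks] ⇒ blocked
Because an active path exists, X4 and X5 are not d-separated.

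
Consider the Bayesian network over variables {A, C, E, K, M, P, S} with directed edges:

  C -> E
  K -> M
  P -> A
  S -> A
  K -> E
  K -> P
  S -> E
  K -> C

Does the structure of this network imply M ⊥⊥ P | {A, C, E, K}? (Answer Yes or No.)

Yes

We examine all 3 paths between M and P:
  1. M ← K → E ← S → A ← P — K:fork[blocks]; E:collider[open]; S:fork[open]; A:collider[open] ⇒ blocked
  2. M ← K → C → E ← S → A ← P — K:fork[blocks]; C:chain[blocks]; E:collider[open]; S:fork[open]; A:collider[open] ⇒ blocked
  3. M ← K → P — K:fork[blocks] ⇒ blocked
Every path is blocked, so M and P are d-separated given {A, C, E, K}.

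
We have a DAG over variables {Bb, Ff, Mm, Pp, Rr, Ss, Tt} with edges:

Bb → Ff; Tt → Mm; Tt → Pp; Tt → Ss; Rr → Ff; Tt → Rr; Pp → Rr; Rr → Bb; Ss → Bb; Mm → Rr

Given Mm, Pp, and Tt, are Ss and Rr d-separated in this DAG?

5 paths connect Ss and Rr; each must be blocked for d-separation to hold:
Path 1: Ss ← Tt → Pp → Rr
  Tt is a fork here and Tt is conditioned on, so the path is blocked at Tt.
Path 2: Ss ← Tt → Mm → Rr
  Tt is a fork here and Tt is conditioned on, so the path is blocked at Tt.
Path 3: Ss ← Tt → Rr
  Tt is a fork here and Tt is conditioned on, so the path is blocked at Tt.
Path 4: Ss → Bb ← Rr
  Bb is a collider here and neither Bb nor any of its descendants is conditioned on, so the collider stays closed — the path is blocked at Bb.
Path 5: Ss → Bb → Ff ← Rr
  Ff is a collider here and neither Ff nor any of its descendants is conditioned on, so the collider stays closed — the path is blocked at Ff.
Every path is blocked, so Ss and Rr are d-separated given {Mm, Pp, Tt}.

Yes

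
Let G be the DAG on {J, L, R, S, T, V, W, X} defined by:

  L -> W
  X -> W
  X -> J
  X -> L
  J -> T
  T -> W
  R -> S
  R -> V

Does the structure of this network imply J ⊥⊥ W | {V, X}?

We examine all 3 paths between J and W:
Path 1: J ← X → L → W
  X is a fork here and X is conditioned on, so the path is blocked at X.
Path 2: J ← X → W
  X is a fork here and X is conditioned on, so the path is blocked at X.
Path 3: J → T → W
  T is a chain and T is not conditioned on — no node blocks this path, so it is active.
Because an active path exists, J and W are not d-separated.

No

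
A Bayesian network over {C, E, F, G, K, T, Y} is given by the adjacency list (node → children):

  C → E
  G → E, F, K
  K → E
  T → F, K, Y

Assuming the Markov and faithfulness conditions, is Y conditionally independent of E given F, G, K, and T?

4 paths connect Y and E; each must be blocked for d-separation to hold:
  1. Y ← T → K → E — T:fork[blocks]; K:chain[blocks] ⇒ blocked
  2. Y ← T → K ← G → E — T:fork[blocks]; K:collider[open]; G:fork[blocks] ⇒ blocked
  3. Y ← T → F ← G → K → E — T:fork[blocks]; F:collider[open]; G:fork[blocks]; K:chain[blocks] ⇒ blocked
  4. Y ← T → F ← G → E — T:fork[blocks]; F:collider[open]; G:fork[blocks] ⇒ blocked
All paths are blocked; Y ⊥ E | {F, G, K, T} holds.

Yes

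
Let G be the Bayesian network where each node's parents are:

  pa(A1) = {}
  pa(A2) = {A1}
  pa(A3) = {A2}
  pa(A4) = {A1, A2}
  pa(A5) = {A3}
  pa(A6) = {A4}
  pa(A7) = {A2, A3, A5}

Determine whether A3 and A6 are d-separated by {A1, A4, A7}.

We examine all 6 paths between A3 and A6:
Path 1: A3 → A7 ← A2 ← A1 → A4 → A6
  A1 is a fork here and A1 is conditioned on, so the path is blocked at A1.
Path 2: A3 → A7 ← A2 → A4 → A6
  A4 is a chain here and A4 is conditioned on, so the path is blocked at A4.
Path 3: A3 ← A2 ← A1 → A4 → A6
  A1 is a fork here and A1 is conditioned on, so the path is blocked at A1.
Path 4: A3 ← A2 → A4 → A6
  A4 is a chain here and A4 is conditioned on, so the path is blocked at A4.
Path 5: A3 → A5 → A7 ← A2 ← A1 → A4 → A6
  A1 is a fork here and A1 is conditioned on, so the path is blocked at A1.
Path 6: A3 → A5 → A7 ← A2 → A4 → A6
  A4 is a chain here and A4 is conditioned on, so the path is blocked at A4.
All paths are blocked; A3 ⊥ A6 | {A1, A4, A7} holds.

Yes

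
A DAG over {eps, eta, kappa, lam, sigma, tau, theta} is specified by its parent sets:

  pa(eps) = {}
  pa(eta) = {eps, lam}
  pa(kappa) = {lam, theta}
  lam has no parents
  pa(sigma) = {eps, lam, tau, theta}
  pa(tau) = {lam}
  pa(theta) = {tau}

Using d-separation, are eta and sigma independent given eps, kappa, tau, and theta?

No

We examine all 6 paths between eta and sigma:
Path 1: eta ← lam → kappa ← theta → sigma
  theta is a fork here and theta is conditioned on, so the path is blocked at theta.
Path 2: eta ← lam → kappa ← theta ← tau → sigma
  theta is a chain here and theta is conditioned on, so the path is blocked at theta.
Path 3: eta ← lam → sigma
  lam is a fork and lam is not conditioned on — no node blocks this path, so it is active.
Path 4: eta ← lam → tau → sigma
  tau is a chain here and tau is conditioned on, so the path is blocked at tau.
Path 5: eta ← lam → tau → theta → sigma
  tau is a chain here and tau is conditioned on, so the path is blocked at tau.
Path 6: eta ← eps → sigma
  eps is a fork here and eps is conditioned on, so the path is blocked at eps.
Since the path eta ← lam → sigma is active, eta and sigma are not d-separated given {eps, kappa, tau, theta}.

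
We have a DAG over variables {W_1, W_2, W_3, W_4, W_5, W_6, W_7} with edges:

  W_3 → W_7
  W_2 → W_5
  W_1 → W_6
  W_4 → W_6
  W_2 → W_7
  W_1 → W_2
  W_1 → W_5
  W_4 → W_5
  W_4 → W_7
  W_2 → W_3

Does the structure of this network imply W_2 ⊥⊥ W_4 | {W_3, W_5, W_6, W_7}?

No

Enumerating the 6 paths from W_2 to W_4 and testing each for blocking by {W_3, W_5, W_6, W_7}:
  1. W_2 → W_5 ← W_1 → W_6 ← W_4 — W_5:collider[open]; W_1:fork[open]; W_6:collider[open] ⇒ active
  2. W_2 → W_5 ← W_4 — W_5:collider[open] ⇒ active
  3. W_2 → W_3 → W_7 ← W_4 — W_3:chain[blocks]; W_7:collider[open] ⇒ blocked
  4. W_2 ← W_1 → W_6 ← W_4 — W_1:fork[open]; W_6:collider[open] ⇒ active
  5. W_2 ← W_1 → W_5 ← W_4 — W_1:fork[open]; W_5:collider[open] ⇒ active
  6. W_2 → W_7 ← W_4 — W_7:collider[open] ⇒ active
At least one path is unblocked, so d-separation fails.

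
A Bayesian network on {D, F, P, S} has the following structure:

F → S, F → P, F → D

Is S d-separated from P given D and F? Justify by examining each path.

Only one path connects S and P:
Path 1: S ← F → P
  F is a fork here and F is conditioned on, so the path is blocked at F.
Every path is blocked, so S and P are d-separated given {D, F}.

Yes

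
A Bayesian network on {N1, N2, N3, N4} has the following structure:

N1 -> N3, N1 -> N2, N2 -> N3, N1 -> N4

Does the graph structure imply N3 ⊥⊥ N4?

No

Enumerating the 2 paths from N3 to N4 and testing each for blocking by ∅:
Path 1: N3 ← N2 ← N1 → N4
  N2 is a chain and N2 is not conditioned on; N1 is a fork and N1 is not conditioned on — no node blocks this path, so it is active.
Path 2: N3 ← N1 → N4
  N1 is a fork and N1 is not conditioned on — no node blocks this path, so it is active.
Because an active path exists, N3 and N4 are not d-separated.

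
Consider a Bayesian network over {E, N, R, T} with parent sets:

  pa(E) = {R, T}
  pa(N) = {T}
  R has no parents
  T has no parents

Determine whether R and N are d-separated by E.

The only undirected path from R to N is:
Path 1: R → E ← T → N
  E is a collider and E is conditioned on, which opens it; T is a fork and T is not conditioned on — no node blocks this path, so it is active.
Because an active path exists, R and N are not d-separated.

No — R and N are not d-separated given {E}.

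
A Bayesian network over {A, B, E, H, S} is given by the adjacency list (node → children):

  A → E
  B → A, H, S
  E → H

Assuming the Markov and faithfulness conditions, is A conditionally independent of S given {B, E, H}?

Yes — A and S are d-separated given {B, E, H}.

There are 2 undirected paths between A and S; checking each against the conditioning set {B, E, H}:
Path 1: A → E → H ← B → S
  E is a chain here and E is conditioned on, so the path is blocked at E.
Path 2: A ← B → S
  B is a fork here and B is conditioned on, so the path is blocked at B.
Every path is blocked, so A and S are d-separated given {B, E, H}.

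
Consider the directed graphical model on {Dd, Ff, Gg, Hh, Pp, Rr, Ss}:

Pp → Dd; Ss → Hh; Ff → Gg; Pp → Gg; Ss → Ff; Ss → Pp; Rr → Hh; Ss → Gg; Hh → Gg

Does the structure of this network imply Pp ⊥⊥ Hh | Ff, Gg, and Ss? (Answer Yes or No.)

We examine all 6 paths between Pp and Hh:
Path 1: Pp ← Ss → Ff → Gg ← Hh
  Ss is a fork here and Ss is conditioned on, so the path is blocked at Ss.
Path 2: Pp ← Ss → Hh
  Ss is a fork here and Ss is conditioned on, so the path is blocked at Ss.
Path 3: Pp ← Ss → Gg ← Hh
  Ss is a fork here and Ss is conditioned on, so the path is blocked at Ss.
Path 4: Pp → Gg ← Ff ← Ss → Hh
  Ff is a chain here and Ff is conditioned on, so the path is blocked at Ff.
Path 5: Pp → Gg ← Hh
  Gg is a collider and Gg is conditioned on, which opens it — no node blocks this path, so it is active.
Path 6: Pp → Gg ← Ss → Hh
  Ss is a fork here and Ss is conditioned on, so the path is blocked at Ss.
Since the path Pp → Gg ← Hh is active, Pp and Hh are not d-separated given {Ff, Gg, Ss}.

No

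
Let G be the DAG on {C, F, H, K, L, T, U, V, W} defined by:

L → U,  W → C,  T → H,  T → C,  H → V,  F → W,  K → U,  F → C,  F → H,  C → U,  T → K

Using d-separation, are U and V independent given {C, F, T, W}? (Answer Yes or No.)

There are 6 undirected paths between U and V; checking each against the conditioning set {C, F, T, W}:
Path 1: U ← K ← T → H → V
  T is a fork here and T is conditioned on, so the path is blocked at T.
Path 2: U ← K ← T → C ← W ← F → H → V
  T is a fork here and T is conditioned on, so the path is blocked at T.
Path 3: U ← K ← T → C ← F → H → V
  T is a fork here and T is conditioned on, so the path is blocked at T.
Path 4: U ← C ← T → H → V
  C is a chain here and C is conditioned on, so the path is blocked at C.
Path 5: U ← C ← W ← F → H → V
  C is a chain here and C is conditioned on, so the path is blocked at C.
Path 6: U ← C ← F → H → V
  C is a chain here and C is conditioned on, so the path is blocked at C.
Since every path is blocked, d-separation holds.

Yes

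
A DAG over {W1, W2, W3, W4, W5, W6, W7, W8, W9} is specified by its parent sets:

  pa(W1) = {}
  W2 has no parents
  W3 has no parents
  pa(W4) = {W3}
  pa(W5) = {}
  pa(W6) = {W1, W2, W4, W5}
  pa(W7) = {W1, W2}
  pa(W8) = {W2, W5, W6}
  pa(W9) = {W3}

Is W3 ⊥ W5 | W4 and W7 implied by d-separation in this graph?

4 paths connect W3 and W5; each must be blocked for d-separation to hold:
Path 1: W3 → W4 → W6 → W8 ← W5
  W4 is a chain here and W4 is conditioned on, so the path is blocked at W4.
Path 2: W3 → W4 → W6 ← W2 → W8 ← W5
  W4 is a chain here and W4 is conditioned on, so the path is blocked at W4.
Path 3: W3 → W4 → W6 ← W1 → W7 ← W2 → W8 ← W5
  W4 is a chain here and W4 is conditioned on, so the path is blocked at W4.
Path 4: W3 → W4 → W6 ← W5
  W4 is a chain here and W4 is conditioned on, so the path is blocked at W4.
All paths are blocked; W3 ⊥ W5 | {W4, W7} holds.

Yes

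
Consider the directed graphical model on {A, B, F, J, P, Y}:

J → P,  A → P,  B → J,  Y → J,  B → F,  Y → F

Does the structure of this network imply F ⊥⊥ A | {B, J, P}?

Enumerating the 2 paths from F to A and testing each for blocking by {B, J, P}:
Path 1: F ← B → J → P ← A
  B is a fork here and B is conditioned on, so the path is blocked at B.
Path 2: F ← Y → J → P ← A
  J is a chain here and J is conditioned on, so the path is blocked at J.
Since every path is blocked, d-separation holds.

Yes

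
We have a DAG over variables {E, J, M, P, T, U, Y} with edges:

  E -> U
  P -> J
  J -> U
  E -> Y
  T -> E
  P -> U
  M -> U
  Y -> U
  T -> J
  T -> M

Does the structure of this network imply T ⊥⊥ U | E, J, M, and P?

Enumerating the 5 paths from T to U and testing each for blocking by {E, J, M, P}:
Path 1: T → M → U
  M is a chain here and M is conditioned on, so the path is blocked at M.
Path 2: T → E → Y → U
  E is a chain here and E is conditioned on, so the path is blocked at E.
Path 3: T → E → U
  E is a chain here and E is conditioned on, so the path is blocked at E.
Path 4: T → J ← P → U
  P is a fork here and P is conditioned on, so the path is blocked at P.
Path 5: T → J → U
  J is a chain here and J is conditioned on, so the path is blocked at J.
All paths are blocked; T ⊥ U | {E, J, M, P} holds.

Yes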